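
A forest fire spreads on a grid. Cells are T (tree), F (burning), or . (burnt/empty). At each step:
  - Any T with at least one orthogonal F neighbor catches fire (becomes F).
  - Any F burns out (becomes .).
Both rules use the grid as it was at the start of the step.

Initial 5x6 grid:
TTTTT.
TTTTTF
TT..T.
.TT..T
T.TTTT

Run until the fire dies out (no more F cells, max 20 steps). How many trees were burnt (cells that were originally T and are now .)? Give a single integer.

Step 1: +1 fires, +1 burnt (F count now 1)
Step 2: +3 fires, +1 burnt (F count now 3)
Step 3: +2 fires, +3 burnt (F count now 2)
Step 4: +2 fires, +2 burnt (F count now 2)
Step 5: +3 fires, +2 burnt (F count now 3)
Step 6: +3 fires, +3 burnt (F count now 3)
Step 7: +1 fires, +3 burnt (F count now 1)
Step 8: +1 fires, +1 burnt (F count now 1)
Step 9: +1 fires, +1 burnt (F count now 1)
Step 10: +1 fires, +1 burnt (F count now 1)
Step 11: +1 fires, +1 burnt (F count now 1)
Step 12: +1 fires, +1 burnt (F count now 1)
Step 13: +0 fires, +1 burnt (F count now 0)
Fire out after step 13
Initially T: 21, now '.': 29
Total burnt (originally-T cells now '.'): 20

Answer: 20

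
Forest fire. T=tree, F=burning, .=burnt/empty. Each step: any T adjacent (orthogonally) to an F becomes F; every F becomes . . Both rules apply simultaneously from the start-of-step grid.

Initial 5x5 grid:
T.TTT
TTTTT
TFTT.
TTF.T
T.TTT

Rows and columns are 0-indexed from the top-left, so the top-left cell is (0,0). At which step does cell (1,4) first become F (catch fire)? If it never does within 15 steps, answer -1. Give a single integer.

Step 1: cell (1,4)='T' (+5 fires, +2 burnt)
Step 2: cell (1,4)='T' (+5 fires, +5 burnt)
Step 3: cell (1,4)='T' (+5 fires, +5 burnt)
Step 4: cell (1,4)='F' (+3 fires, +5 burnt)
  -> target ignites at step 4
Step 5: cell (1,4)='.' (+1 fires, +3 burnt)
Step 6: cell (1,4)='.' (+0 fires, +1 burnt)
  fire out at step 6

4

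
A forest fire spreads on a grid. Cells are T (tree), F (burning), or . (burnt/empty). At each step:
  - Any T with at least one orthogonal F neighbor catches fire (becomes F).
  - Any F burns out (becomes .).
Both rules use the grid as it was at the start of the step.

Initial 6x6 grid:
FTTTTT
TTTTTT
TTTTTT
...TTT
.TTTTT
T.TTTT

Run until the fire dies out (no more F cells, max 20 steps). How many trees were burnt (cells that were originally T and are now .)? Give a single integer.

Step 1: +2 fires, +1 burnt (F count now 2)
Step 2: +3 fires, +2 burnt (F count now 3)
Step 3: +3 fires, +3 burnt (F count now 3)
Step 4: +3 fires, +3 burnt (F count now 3)
Step 5: +3 fires, +3 burnt (F count now 3)
Step 6: +3 fires, +3 burnt (F count now 3)
Step 7: +3 fires, +3 burnt (F count now 3)
Step 8: +4 fires, +3 burnt (F count now 4)
Step 9: +4 fires, +4 burnt (F count now 4)
Step 10: +1 fires, +4 burnt (F count now 1)
Step 11: +0 fires, +1 burnt (F count now 0)
Fire out after step 11
Initially T: 30, now '.': 35
Total burnt (originally-T cells now '.'): 29

Answer: 29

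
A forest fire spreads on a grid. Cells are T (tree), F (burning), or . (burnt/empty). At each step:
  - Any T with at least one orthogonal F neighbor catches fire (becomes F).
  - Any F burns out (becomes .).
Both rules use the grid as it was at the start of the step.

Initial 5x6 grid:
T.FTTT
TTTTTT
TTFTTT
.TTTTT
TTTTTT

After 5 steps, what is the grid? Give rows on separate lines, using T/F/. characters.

Step 1: 5 trees catch fire, 2 burn out
  T..FTT
  TTFTTT
  TF.FTT
  .TFTTT
  TTTTTT
Step 2: 8 trees catch fire, 5 burn out
  T...FT
  TF.FTT
  F...FT
  .F.FTT
  TTFTTT
Step 3: 7 trees catch fire, 8 burn out
  T....F
  F...FT
  .....F
  ....FT
  TF.FTT
Step 4: 5 trees catch fire, 7 burn out
  F.....
  .....F
  ......
  .....F
  F...FT
Step 5: 1 trees catch fire, 5 burn out
  ......
  ......
  ......
  ......
  .....F

......
......
......
......
.....F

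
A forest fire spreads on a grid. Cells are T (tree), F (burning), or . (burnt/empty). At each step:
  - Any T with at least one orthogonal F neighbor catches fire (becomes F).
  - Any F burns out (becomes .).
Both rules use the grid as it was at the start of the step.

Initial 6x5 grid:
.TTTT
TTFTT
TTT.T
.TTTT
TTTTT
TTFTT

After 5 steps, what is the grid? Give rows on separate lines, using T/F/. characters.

Step 1: 7 trees catch fire, 2 burn out
  .TFTT
  TF.FT
  TTF.T
  .TTTT
  TTFTT
  TF.FT
Step 2: 10 trees catch fire, 7 burn out
  .F.FT
  F...F
  TF..T
  .TFTT
  TF.FT
  F...F
Step 3: 7 trees catch fire, 10 burn out
  ....F
  .....
  F...F
  .F.FT
  F...F
  .....
Step 4: 1 trees catch fire, 7 burn out
  .....
  .....
  .....
  ....F
  .....
  .....
Step 5: 0 trees catch fire, 1 burn out
  .....
  .....
  .....
  .....
  .....
  .....

.....
.....
.....
.....
.....
.....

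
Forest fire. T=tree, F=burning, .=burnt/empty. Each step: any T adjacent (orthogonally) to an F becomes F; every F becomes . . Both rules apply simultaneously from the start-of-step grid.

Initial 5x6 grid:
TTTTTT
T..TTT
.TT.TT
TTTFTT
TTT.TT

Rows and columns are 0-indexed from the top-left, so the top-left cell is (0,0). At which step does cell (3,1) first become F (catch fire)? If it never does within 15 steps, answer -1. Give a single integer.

Step 1: cell (3,1)='T' (+2 fires, +1 burnt)
Step 2: cell (3,1)='F' (+6 fires, +2 burnt)
  -> target ignites at step 2
Step 3: cell (3,1)='.' (+6 fires, +6 burnt)
Step 4: cell (3,1)='.' (+4 fires, +6 burnt)
Step 5: cell (3,1)='.' (+2 fires, +4 burnt)
Step 6: cell (3,1)='.' (+1 fires, +2 burnt)
Step 7: cell (3,1)='.' (+1 fires, +1 burnt)
Step 8: cell (3,1)='.' (+1 fires, +1 burnt)
Step 9: cell (3,1)='.' (+1 fires, +1 burnt)
Step 10: cell (3,1)='.' (+0 fires, +1 burnt)
  fire out at step 10

2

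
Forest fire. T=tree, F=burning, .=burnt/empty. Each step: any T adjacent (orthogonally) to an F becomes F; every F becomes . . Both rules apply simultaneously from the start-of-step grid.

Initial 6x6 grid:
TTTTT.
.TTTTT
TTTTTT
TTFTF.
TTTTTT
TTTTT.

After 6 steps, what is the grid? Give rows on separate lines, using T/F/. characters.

Step 1: 6 trees catch fire, 2 burn out
  TTTTT.
  .TTTTT
  TTFTFT
  TF.F..
  TTFTFT
  TTTTT.
Step 2: 11 trees catch fire, 6 burn out
  TTTTT.
  .TFTFT
  TF.F.F
  F.....
  TF.F.F
  TTFTF.
Step 3: 9 trees catch fire, 11 burn out
  TTFTF.
  .F.F.F
  F.....
  ......
  F.....
  TF.F..
Step 4: 3 trees catch fire, 9 burn out
  TF.F..
  ......
  ......
  ......
  ......
  F.....
Step 5: 1 trees catch fire, 3 burn out
  F.....
  ......
  ......
  ......
  ......
  ......
Step 6: 0 trees catch fire, 1 burn out
  ......
  ......
  ......
  ......
  ......
  ......

......
......
......
......
......
......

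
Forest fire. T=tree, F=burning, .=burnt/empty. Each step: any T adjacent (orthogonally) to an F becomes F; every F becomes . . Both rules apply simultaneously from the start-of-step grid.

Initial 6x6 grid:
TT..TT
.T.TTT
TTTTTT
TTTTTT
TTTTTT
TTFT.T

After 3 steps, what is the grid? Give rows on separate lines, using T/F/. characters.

Step 1: 3 trees catch fire, 1 burn out
  TT..TT
  .T.TTT
  TTTTTT
  TTTTTT
  TTFTTT
  TF.F.T
Step 2: 4 trees catch fire, 3 burn out
  TT..TT
  .T.TTT
  TTTTTT
  TTFTTT
  TF.FTT
  F....T
Step 3: 5 trees catch fire, 4 burn out
  TT..TT
  .T.TTT
  TTFTTT
  TF.FTT
  F...FT
  .....T

TT..TT
.T.TTT
TTFTTT
TF.FTT
F...FT
.....T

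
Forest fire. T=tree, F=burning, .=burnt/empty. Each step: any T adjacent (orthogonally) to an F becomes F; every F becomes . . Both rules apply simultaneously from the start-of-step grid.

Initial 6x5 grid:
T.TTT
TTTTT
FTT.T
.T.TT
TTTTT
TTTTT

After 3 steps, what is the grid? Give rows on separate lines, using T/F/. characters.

Step 1: 2 trees catch fire, 1 burn out
  T.TTT
  FTTTT
  .FT.T
  .T.TT
  TTTTT
  TTTTT
Step 2: 4 trees catch fire, 2 burn out
  F.TTT
  .FTTT
  ..F.T
  .F.TT
  TTTTT
  TTTTT
Step 3: 2 trees catch fire, 4 burn out
  ..TTT
  ..FTT
  ....T
  ...TT
  TFTTT
  TTTTT

..TTT
..FTT
....T
...TT
TFTTT
TTTTT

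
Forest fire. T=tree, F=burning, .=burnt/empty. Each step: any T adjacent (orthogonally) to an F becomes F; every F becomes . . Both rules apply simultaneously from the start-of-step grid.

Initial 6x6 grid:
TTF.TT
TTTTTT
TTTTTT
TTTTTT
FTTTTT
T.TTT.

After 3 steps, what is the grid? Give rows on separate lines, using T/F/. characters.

Step 1: 5 trees catch fire, 2 burn out
  TF..TT
  TTFTTT
  TTTTTT
  FTTTTT
  .FTTTT
  F.TTT.
Step 2: 7 trees catch fire, 5 burn out
  F...TT
  TF.FTT
  FTFTTT
  .FTTTT
  ..FTTT
  ..TTT.
Step 3: 7 trees catch fire, 7 burn out
  ....TT
  F...FT
  .F.FTT
  ..FTTT
  ...FTT
  ..FTT.

....TT
F...FT
.F.FTT
..FTTT
...FTT
..FTT.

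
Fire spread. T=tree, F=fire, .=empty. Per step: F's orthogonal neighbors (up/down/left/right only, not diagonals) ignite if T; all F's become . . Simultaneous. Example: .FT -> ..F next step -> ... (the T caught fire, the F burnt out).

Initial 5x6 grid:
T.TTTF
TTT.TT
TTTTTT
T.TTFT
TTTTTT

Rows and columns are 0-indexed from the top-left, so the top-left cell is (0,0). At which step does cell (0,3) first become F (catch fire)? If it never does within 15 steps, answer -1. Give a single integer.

Step 1: cell (0,3)='T' (+6 fires, +2 burnt)
Step 2: cell (0,3)='F' (+7 fires, +6 burnt)
  -> target ignites at step 2
Step 3: cell (0,3)='.' (+3 fires, +7 burnt)
Step 4: cell (0,3)='.' (+3 fires, +3 burnt)
Step 5: cell (0,3)='.' (+3 fires, +3 burnt)
Step 6: cell (0,3)='.' (+2 fires, +3 burnt)
Step 7: cell (0,3)='.' (+1 fires, +2 burnt)
Step 8: cell (0,3)='.' (+0 fires, +1 burnt)
  fire out at step 8

2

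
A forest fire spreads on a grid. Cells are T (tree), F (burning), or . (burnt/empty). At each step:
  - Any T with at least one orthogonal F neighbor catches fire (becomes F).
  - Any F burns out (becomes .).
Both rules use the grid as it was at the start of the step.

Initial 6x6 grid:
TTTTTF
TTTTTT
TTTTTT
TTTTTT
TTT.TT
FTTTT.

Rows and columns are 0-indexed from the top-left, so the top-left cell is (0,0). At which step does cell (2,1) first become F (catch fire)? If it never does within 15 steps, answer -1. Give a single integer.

Step 1: cell (2,1)='T' (+4 fires, +2 burnt)
Step 2: cell (2,1)='T' (+6 fires, +4 burnt)
Step 3: cell (2,1)='T' (+8 fires, +6 burnt)
Step 4: cell (2,1)='F' (+9 fires, +8 burnt)
  -> target ignites at step 4
Step 5: cell (2,1)='.' (+5 fires, +9 burnt)
Step 6: cell (2,1)='.' (+0 fires, +5 burnt)
  fire out at step 6

4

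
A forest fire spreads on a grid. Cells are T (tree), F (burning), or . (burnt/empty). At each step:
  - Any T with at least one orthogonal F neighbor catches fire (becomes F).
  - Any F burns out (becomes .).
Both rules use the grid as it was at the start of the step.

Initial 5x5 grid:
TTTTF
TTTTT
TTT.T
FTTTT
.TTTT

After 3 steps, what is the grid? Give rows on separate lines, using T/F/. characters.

Step 1: 4 trees catch fire, 2 burn out
  TTTF.
  TTTTF
  FTT.T
  .FTTT
  .TTTT
Step 2: 7 trees catch fire, 4 burn out
  TTF..
  FTTF.
  .FT.F
  ..FTT
  .FTTT
Step 3: 8 trees catch fire, 7 burn out
  FF...
  .FF..
  ..F..
  ...FF
  ..FTT

FF...
.FF..
..F..
...FF
..FTT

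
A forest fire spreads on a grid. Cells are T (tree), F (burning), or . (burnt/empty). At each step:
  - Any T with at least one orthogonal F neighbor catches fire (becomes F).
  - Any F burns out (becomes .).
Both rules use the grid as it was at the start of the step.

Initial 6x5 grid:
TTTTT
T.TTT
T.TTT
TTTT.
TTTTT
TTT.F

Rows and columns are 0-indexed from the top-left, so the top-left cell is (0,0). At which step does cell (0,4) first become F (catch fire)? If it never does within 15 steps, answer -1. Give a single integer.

Step 1: cell (0,4)='T' (+1 fires, +1 burnt)
Step 2: cell (0,4)='T' (+1 fires, +1 burnt)
Step 3: cell (0,4)='T' (+2 fires, +1 burnt)
Step 4: cell (0,4)='T' (+4 fires, +2 burnt)
Step 5: cell (0,4)='T' (+6 fires, +4 burnt)
Step 6: cell (0,4)='T' (+5 fires, +6 burnt)
Step 7: cell (0,4)='F' (+3 fires, +5 burnt)
  -> target ignites at step 7
Step 8: cell (0,4)='.' (+2 fires, +3 burnt)
Step 9: cell (0,4)='.' (+1 fires, +2 burnt)
Step 10: cell (0,4)='.' (+0 fires, +1 burnt)
  fire out at step 10

7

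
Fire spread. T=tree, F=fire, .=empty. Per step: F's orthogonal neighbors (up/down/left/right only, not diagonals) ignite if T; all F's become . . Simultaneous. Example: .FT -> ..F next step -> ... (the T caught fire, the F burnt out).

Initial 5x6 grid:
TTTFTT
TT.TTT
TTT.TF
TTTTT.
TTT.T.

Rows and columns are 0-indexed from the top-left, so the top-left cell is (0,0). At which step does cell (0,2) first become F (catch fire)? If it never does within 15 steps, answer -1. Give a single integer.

Step 1: cell (0,2)='F' (+5 fires, +2 burnt)
  -> target ignites at step 1
Step 2: cell (0,2)='.' (+4 fires, +5 burnt)
Step 3: cell (0,2)='.' (+4 fires, +4 burnt)
Step 4: cell (0,2)='.' (+3 fires, +4 burnt)
Step 5: cell (0,2)='.' (+4 fires, +3 burnt)
Step 6: cell (0,2)='.' (+2 fires, +4 burnt)
Step 7: cell (0,2)='.' (+1 fires, +2 burnt)
Step 8: cell (0,2)='.' (+0 fires, +1 burnt)
  fire out at step 8

1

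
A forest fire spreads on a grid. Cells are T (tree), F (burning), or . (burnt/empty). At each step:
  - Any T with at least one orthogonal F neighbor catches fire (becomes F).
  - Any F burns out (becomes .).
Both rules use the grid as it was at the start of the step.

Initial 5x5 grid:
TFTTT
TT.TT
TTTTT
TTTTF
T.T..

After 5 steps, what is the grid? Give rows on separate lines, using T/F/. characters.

Step 1: 5 trees catch fire, 2 burn out
  F.FTT
  TF.TT
  TTTTF
  TTTF.
  T.T..
Step 2: 6 trees catch fire, 5 burn out
  ...FT
  F..TF
  TFTF.
  TTF..
  T.T..
Step 3: 6 trees catch fire, 6 burn out
  ....F
  ...F.
  F.F..
  TF...
  T.F..
Step 4: 1 trees catch fire, 6 burn out
  .....
  .....
  .....
  F....
  T....
Step 5: 1 trees catch fire, 1 burn out
  .....
  .....
  .....
  .....
  F....

.....
.....
.....
.....
F....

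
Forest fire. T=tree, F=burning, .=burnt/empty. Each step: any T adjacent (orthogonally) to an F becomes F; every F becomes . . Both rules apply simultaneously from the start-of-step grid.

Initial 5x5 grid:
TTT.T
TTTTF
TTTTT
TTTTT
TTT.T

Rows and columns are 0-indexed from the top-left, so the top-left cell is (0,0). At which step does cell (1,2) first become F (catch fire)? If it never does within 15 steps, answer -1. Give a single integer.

Step 1: cell (1,2)='T' (+3 fires, +1 burnt)
Step 2: cell (1,2)='F' (+3 fires, +3 burnt)
  -> target ignites at step 2
Step 3: cell (1,2)='.' (+5 fires, +3 burnt)
Step 4: cell (1,2)='.' (+4 fires, +5 burnt)
Step 5: cell (1,2)='.' (+4 fires, +4 burnt)
Step 6: cell (1,2)='.' (+2 fires, +4 burnt)
Step 7: cell (1,2)='.' (+1 fires, +2 burnt)
Step 8: cell (1,2)='.' (+0 fires, +1 burnt)
  fire out at step 8

2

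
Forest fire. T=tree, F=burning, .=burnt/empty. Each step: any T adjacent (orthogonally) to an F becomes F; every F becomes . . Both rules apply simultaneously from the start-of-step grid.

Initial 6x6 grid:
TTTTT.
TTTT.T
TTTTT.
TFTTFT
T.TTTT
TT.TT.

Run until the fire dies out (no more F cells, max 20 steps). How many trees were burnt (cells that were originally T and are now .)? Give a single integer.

Answer: 27

Derivation:
Step 1: +7 fires, +2 burnt (F count now 7)
Step 2: +9 fires, +7 burnt (F count now 9)
Step 3: +6 fires, +9 burnt (F count now 6)
Step 4: +4 fires, +6 burnt (F count now 4)
Step 5: +1 fires, +4 burnt (F count now 1)
Step 6: +0 fires, +1 burnt (F count now 0)
Fire out after step 6
Initially T: 28, now '.': 35
Total burnt (originally-T cells now '.'): 27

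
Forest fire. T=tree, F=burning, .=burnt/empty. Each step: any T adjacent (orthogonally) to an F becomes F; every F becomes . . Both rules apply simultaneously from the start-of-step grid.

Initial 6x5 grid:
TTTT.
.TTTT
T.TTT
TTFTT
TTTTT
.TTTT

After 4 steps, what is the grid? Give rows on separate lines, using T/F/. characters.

Step 1: 4 trees catch fire, 1 burn out
  TTTT.
  .TTTT
  T.FTT
  TF.FT
  TTFTT
  .TTTT
Step 2: 7 trees catch fire, 4 burn out
  TTTT.
  .TFTT
  T..FT
  F...F
  TF.FT
  .TFTT
Step 3: 9 trees catch fire, 7 burn out
  TTFT.
  .F.FT
  F...F
  .....
  F...F
  .F.FT
Step 4: 4 trees catch fire, 9 burn out
  TF.F.
  ....F
  .....
  .....
  .....
  ....F

TF.F.
....F
.....
.....
.....
....F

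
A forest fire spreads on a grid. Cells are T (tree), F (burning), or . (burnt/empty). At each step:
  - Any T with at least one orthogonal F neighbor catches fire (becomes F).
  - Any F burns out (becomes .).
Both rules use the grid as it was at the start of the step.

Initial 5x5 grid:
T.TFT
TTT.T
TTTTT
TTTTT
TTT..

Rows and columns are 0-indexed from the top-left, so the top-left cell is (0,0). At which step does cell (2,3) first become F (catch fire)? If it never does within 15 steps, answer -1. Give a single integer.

Step 1: cell (2,3)='T' (+2 fires, +1 burnt)
Step 2: cell (2,3)='T' (+2 fires, +2 burnt)
Step 3: cell (2,3)='T' (+3 fires, +2 burnt)
Step 4: cell (2,3)='F' (+5 fires, +3 burnt)
  -> target ignites at step 4
Step 5: cell (2,3)='.' (+5 fires, +5 burnt)
Step 6: cell (2,3)='.' (+2 fires, +5 burnt)
Step 7: cell (2,3)='.' (+1 fires, +2 burnt)
Step 8: cell (2,3)='.' (+0 fires, +1 burnt)
  fire out at step 8

4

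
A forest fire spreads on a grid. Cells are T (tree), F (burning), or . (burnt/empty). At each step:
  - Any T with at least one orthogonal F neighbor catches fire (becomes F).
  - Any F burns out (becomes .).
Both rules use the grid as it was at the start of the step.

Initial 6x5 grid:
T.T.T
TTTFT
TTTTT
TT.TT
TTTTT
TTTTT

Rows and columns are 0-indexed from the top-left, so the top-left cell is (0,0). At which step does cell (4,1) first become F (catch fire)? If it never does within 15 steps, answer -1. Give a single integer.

Step 1: cell (4,1)='T' (+3 fires, +1 burnt)
Step 2: cell (4,1)='T' (+6 fires, +3 burnt)
Step 3: cell (4,1)='T' (+4 fires, +6 burnt)
Step 4: cell (4,1)='T' (+6 fires, +4 burnt)
Step 5: cell (4,1)='F' (+4 fires, +6 burnt)
  -> target ignites at step 5
Step 6: cell (4,1)='.' (+2 fires, +4 burnt)
Step 7: cell (4,1)='.' (+1 fires, +2 burnt)
Step 8: cell (4,1)='.' (+0 fires, +1 burnt)
  fire out at step 8

5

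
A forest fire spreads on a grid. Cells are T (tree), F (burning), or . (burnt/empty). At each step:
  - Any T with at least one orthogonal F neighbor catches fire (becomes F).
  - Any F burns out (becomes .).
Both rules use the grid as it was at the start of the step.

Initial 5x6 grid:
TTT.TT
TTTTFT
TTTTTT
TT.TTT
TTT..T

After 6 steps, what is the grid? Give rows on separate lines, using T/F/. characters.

Step 1: 4 trees catch fire, 1 burn out
  TTT.FT
  TTTF.F
  TTTTFT
  TT.TTT
  TTT..T
Step 2: 5 trees catch fire, 4 burn out
  TTT..F
  TTF...
  TTTF.F
  TT.TFT
  TTT..T
Step 3: 5 trees catch fire, 5 burn out
  TTF...
  TF....
  TTF...
  TT.F.F
  TTT..T
Step 4: 4 trees catch fire, 5 burn out
  TF....
  F.....
  TF....
  TT....
  TTT..F
Step 5: 3 trees catch fire, 4 burn out
  F.....
  ......
  F.....
  TF....
  TTT...
Step 6: 2 trees catch fire, 3 burn out
  ......
  ......
  ......
  F.....
  TFT...

......
......
......
F.....
TFT...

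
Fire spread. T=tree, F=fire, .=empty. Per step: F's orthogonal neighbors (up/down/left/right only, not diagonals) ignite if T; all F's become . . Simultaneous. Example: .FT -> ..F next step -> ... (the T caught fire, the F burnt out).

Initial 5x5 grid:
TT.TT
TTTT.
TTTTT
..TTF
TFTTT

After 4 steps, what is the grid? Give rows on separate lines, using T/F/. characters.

Step 1: 5 trees catch fire, 2 burn out
  TT.TT
  TTTT.
  TTTTF
  ..TF.
  F.FTF
Step 2: 3 trees catch fire, 5 burn out
  TT.TT
  TTTT.
  TTTF.
  ..F..
  ...F.
Step 3: 2 trees catch fire, 3 burn out
  TT.TT
  TTTF.
  TTF..
  .....
  .....
Step 4: 3 trees catch fire, 2 burn out
  TT.FT
  TTF..
  TF...
  .....
  .....

TT.FT
TTF..
TF...
.....
.....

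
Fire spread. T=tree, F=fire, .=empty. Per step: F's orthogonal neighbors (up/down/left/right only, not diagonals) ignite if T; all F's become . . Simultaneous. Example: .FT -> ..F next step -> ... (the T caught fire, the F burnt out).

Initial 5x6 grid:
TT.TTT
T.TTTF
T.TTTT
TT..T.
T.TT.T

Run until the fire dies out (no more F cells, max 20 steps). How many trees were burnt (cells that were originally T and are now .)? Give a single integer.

Answer: 11

Derivation:
Step 1: +3 fires, +1 burnt (F count now 3)
Step 2: +3 fires, +3 burnt (F count now 3)
Step 3: +4 fires, +3 burnt (F count now 4)
Step 4: +1 fires, +4 burnt (F count now 1)
Step 5: +0 fires, +1 burnt (F count now 0)
Fire out after step 5
Initially T: 21, now '.': 20
Total burnt (originally-T cells now '.'): 11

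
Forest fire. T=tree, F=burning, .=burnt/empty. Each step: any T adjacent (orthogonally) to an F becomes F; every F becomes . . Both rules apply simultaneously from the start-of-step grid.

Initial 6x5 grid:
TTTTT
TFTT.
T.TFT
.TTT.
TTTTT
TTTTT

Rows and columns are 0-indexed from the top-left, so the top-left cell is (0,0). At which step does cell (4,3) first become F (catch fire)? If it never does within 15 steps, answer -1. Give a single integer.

Step 1: cell (4,3)='T' (+7 fires, +2 burnt)
Step 2: cell (4,3)='F' (+6 fires, +7 burnt)
  -> target ignites at step 2
Step 3: cell (4,3)='.' (+5 fires, +6 burnt)
Step 4: cell (4,3)='.' (+3 fires, +5 burnt)
Step 5: cell (4,3)='.' (+2 fires, +3 burnt)
Step 6: cell (4,3)='.' (+1 fires, +2 burnt)
Step 7: cell (4,3)='.' (+0 fires, +1 burnt)
  fire out at step 7

2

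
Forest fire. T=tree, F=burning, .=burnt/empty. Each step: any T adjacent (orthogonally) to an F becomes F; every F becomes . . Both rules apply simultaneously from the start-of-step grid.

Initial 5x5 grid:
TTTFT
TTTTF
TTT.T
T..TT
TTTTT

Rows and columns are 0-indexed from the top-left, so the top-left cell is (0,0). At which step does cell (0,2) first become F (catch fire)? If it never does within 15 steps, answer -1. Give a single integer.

Step 1: cell (0,2)='F' (+4 fires, +2 burnt)
  -> target ignites at step 1
Step 2: cell (0,2)='.' (+3 fires, +4 burnt)
Step 3: cell (0,2)='.' (+5 fires, +3 burnt)
Step 4: cell (0,2)='.' (+3 fires, +5 burnt)
Step 5: cell (0,2)='.' (+2 fires, +3 burnt)
Step 6: cell (0,2)='.' (+2 fires, +2 burnt)
Step 7: cell (0,2)='.' (+1 fires, +2 burnt)
Step 8: cell (0,2)='.' (+0 fires, +1 burnt)
  fire out at step 8

1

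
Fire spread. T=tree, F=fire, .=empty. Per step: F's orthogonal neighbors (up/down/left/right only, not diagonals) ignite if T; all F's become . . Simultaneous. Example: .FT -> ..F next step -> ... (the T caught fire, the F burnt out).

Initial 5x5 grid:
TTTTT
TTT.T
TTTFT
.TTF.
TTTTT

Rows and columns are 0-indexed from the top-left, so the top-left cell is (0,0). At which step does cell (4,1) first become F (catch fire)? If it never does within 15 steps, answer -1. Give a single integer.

Step 1: cell (4,1)='T' (+4 fires, +2 burnt)
Step 2: cell (4,1)='T' (+6 fires, +4 burnt)
Step 3: cell (4,1)='F' (+5 fires, +6 burnt)
  -> target ignites at step 3
Step 4: cell (4,1)='.' (+4 fires, +5 burnt)
Step 5: cell (4,1)='.' (+1 fires, +4 burnt)
Step 6: cell (4,1)='.' (+0 fires, +1 burnt)
  fire out at step 6

3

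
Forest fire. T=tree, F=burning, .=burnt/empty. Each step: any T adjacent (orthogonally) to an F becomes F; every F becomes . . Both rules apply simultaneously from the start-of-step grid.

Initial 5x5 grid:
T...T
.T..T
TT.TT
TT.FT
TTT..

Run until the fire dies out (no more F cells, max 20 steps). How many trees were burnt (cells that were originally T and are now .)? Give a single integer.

Step 1: +2 fires, +1 burnt (F count now 2)
Step 2: +1 fires, +2 burnt (F count now 1)
Step 3: +1 fires, +1 burnt (F count now 1)
Step 4: +1 fires, +1 burnt (F count now 1)
Step 5: +0 fires, +1 burnt (F count now 0)
Fire out after step 5
Initially T: 14, now '.': 16
Total burnt (originally-T cells now '.'): 5

Answer: 5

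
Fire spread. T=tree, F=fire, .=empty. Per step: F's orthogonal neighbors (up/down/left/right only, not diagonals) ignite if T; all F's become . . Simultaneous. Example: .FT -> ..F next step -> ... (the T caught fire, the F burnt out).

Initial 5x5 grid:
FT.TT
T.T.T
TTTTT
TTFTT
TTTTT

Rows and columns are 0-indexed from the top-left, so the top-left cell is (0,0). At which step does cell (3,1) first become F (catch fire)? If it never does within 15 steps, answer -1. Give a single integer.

Step 1: cell (3,1)='F' (+6 fires, +2 burnt)
  -> target ignites at step 1
Step 2: cell (3,1)='.' (+8 fires, +6 burnt)
Step 3: cell (3,1)='.' (+3 fires, +8 burnt)
Step 4: cell (3,1)='.' (+1 fires, +3 burnt)
Step 5: cell (3,1)='.' (+1 fires, +1 burnt)
Step 6: cell (3,1)='.' (+1 fires, +1 burnt)
Step 7: cell (3,1)='.' (+0 fires, +1 burnt)
  fire out at step 7

1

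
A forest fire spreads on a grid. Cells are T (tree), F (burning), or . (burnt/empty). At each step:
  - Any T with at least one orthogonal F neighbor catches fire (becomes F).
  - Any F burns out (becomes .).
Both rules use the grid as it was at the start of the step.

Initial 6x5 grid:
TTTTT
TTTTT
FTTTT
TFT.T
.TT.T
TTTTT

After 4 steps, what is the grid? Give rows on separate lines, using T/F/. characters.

Step 1: 5 trees catch fire, 2 burn out
  TTTTT
  FTTTT
  .FTTT
  F.F.T
  .FT.T
  TTTTT
Step 2: 5 trees catch fire, 5 burn out
  FTTTT
  .FTTT
  ..FTT
  ....T
  ..F.T
  TFTTT
Step 3: 5 trees catch fire, 5 burn out
  .FTTT
  ..FTT
  ...FT
  ....T
  ....T
  F.FTT
Step 4: 4 trees catch fire, 5 burn out
  ..FTT
  ...FT
  ....F
  ....T
  ....T
  ...FT

..FTT
...FT
....F
....T
....T
...FT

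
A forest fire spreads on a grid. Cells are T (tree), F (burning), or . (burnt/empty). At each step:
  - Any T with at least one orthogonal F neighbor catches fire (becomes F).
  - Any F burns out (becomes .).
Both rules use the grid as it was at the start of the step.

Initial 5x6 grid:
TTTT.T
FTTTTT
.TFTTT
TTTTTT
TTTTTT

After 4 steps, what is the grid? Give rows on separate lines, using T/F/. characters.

Step 1: 6 trees catch fire, 2 burn out
  FTTT.T
  .FFTTT
  .F.FTT
  TTFTTT
  TTTTTT
Step 2: 7 trees catch fire, 6 burn out
  .FFT.T
  ...FTT
  ....FT
  TF.FTT
  TTFTTT
Step 3: 7 trees catch fire, 7 burn out
  ...F.T
  ....FT
  .....F
  F...FT
  TF.FTT
Step 4: 4 trees catch fire, 7 burn out
  .....T
  .....F
  ......
  .....F
  F...FT

.....T
.....F
......
.....F
F...FT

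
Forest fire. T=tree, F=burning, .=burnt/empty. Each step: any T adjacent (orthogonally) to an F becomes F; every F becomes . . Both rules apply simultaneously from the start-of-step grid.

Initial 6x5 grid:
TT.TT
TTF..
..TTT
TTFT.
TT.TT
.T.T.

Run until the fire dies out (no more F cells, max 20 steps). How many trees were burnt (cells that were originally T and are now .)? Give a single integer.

Answer: 16

Derivation:
Step 1: +4 fires, +2 burnt (F count now 4)
Step 2: +6 fires, +4 burnt (F count now 6)
Step 3: +6 fires, +6 burnt (F count now 6)
Step 4: +0 fires, +6 burnt (F count now 0)
Fire out after step 4
Initially T: 18, now '.': 28
Total burnt (originally-T cells now '.'): 16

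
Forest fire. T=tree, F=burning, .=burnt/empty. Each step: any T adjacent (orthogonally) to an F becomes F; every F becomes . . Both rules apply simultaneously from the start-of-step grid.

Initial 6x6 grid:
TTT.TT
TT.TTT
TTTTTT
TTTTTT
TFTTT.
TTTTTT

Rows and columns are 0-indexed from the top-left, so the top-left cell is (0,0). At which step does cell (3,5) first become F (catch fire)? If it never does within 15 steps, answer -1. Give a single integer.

Step 1: cell (3,5)='T' (+4 fires, +1 burnt)
Step 2: cell (3,5)='T' (+6 fires, +4 burnt)
Step 3: cell (3,5)='T' (+6 fires, +6 burnt)
Step 4: cell (3,5)='T' (+5 fires, +6 burnt)
Step 5: cell (3,5)='F' (+6 fires, +5 burnt)
  -> target ignites at step 5
Step 6: cell (3,5)='.' (+2 fires, +6 burnt)
Step 7: cell (3,5)='.' (+2 fires, +2 burnt)
Step 8: cell (3,5)='.' (+1 fires, +2 burnt)
Step 9: cell (3,5)='.' (+0 fires, +1 burnt)
  fire out at step 9

5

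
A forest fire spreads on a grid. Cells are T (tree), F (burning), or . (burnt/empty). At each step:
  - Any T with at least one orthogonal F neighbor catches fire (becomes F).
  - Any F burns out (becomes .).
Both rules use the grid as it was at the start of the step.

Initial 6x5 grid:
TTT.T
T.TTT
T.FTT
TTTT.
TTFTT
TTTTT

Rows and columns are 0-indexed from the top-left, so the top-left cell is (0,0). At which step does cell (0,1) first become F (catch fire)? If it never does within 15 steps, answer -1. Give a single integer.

Step 1: cell (0,1)='T' (+6 fires, +2 burnt)
Step 2: cell (0,1)='T' (+9 fires, +6 burnt)
Step 3: cell (0,1)='F' (+5 fires, +9 burnt)
  -> target ignites at step 3
Step 4: cell (0,1)='.' (+3 fires, +5 burnt)
Step 5: cell (0,1)='.' (+1 fires, +3 burnt)
Step 6: cell (0,1)='.' (+0 fires, +1 burnt)
  fire out at step 6

3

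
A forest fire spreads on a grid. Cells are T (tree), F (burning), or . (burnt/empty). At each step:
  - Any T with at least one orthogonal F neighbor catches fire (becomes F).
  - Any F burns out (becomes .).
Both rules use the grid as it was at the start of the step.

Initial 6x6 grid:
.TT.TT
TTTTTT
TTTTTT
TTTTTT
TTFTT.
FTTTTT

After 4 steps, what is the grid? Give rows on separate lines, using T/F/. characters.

Step 1: 6 trees catch fire, 2 burn out
  .TT.TT
  TTTTTT
  TTTTTT
  TTFTTT
  FF.FT.
  .FFTTT
Step 2: 6 trees catch fire, 6 burn out
  .TT.TT
  TTTTTT
  TTFTTT
  FF.FTT
  ....F.
  ...FTT
Step 3: 6 trees catch fire, 6 burn out
  .TT.TT
  TTFTTT
  FF.FTT
  ....FT
  ......
  ....FT
Step 4: 7 trees catch fire, 6 burn out
  .TF.TT
  FF.FTT
  ....FT
  .....F
  ......
  .....F

.TF.TT
FF.FTT
....FT
.....F
......
.....F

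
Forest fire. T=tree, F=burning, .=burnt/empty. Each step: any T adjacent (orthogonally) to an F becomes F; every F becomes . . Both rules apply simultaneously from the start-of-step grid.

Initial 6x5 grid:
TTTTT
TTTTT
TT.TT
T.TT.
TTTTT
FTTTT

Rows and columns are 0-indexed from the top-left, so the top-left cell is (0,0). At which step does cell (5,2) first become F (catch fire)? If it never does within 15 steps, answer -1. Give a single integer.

Step 1: cell (5,2)='T' (+2 fires, +1 burnt)
Step 2: cell (5,2)='F' (+3 fires, +2 burnt)
  -> target ignites at step 2
Step 3: cell (5,2)='.' (+3 fires, +3 burnt)
Step 4: cell (5,2)='.' (+5 fires, +3 burnt)
Step 5: cell (5,2)='.' (+4 fires, +5 burnt)
Step 6: cell (5,2)='.' (+3 fires, +4 burnt)
Step 7: cell (5,2)='.' (+3 fires, +3 burnt)
Step 8: cell (5,2)='.' (+2 fires, +3 burnt)
Step 9: cell (5,2)='.' (+1 fires, +2 burnt)
Step 10: cell (5,2)='.' (+0 fires, +1 burnt)
  fire out at step 10

2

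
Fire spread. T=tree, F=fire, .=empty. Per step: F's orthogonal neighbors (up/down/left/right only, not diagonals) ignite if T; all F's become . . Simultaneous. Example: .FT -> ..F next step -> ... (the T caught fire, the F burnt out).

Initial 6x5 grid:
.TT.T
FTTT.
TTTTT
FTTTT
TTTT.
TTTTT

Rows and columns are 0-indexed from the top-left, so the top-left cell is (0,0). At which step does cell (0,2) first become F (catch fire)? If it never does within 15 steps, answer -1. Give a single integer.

Step 1: cell (0,2)='T' (+4 fires, +2 burnt)
Step 2: cell (0,2)='T' (+6 fires, +4 burnt)
Step 3: cell (0,2)='F' (+6 fires, +6 burnt)
  -> target ignites at step 3
Step 4: cell (0,2)='.' (+4 fires, +6 burnt)
Step 5: cell (0,2)='.' (+2 fires, +4 burnt)
Step 6: cell (0,2)='.' (+1 fires, +2 burnt)
Step 7: cell (0,2)='.' (+0 fires, +1 burnt)
  fire out at step 7

3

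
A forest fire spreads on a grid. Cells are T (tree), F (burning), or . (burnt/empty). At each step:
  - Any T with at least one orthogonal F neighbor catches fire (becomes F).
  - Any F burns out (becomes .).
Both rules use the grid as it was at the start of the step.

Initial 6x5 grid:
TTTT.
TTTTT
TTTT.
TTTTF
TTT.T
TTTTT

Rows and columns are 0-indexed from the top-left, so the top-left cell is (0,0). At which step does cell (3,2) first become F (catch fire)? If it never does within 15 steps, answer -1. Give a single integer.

Step 1: cell (3,2)='T' (+2 fires, +1 burnt)
Step 2: cell (3,2)='F' (+3 fires, +2 burnt)
  -> target ignites at step 2
Step 3: cell (3,2)='.' (+5 fires, +3 burnt)
Step 4: cell (3,2)='.' (+7 fires, +5 burnt)
Step 5: cell (3,2)='.' (+5 fires, +7 burnt)
Step 6: cell (3,2)='.' (+3 fires, +5 burnt)
Step 7: cell (3,2)='.' (+1 fires, +3 burnt)
Step 8: cell (3,2)='.' (+0 fires, +1 burnt)
  fire out at step 8

2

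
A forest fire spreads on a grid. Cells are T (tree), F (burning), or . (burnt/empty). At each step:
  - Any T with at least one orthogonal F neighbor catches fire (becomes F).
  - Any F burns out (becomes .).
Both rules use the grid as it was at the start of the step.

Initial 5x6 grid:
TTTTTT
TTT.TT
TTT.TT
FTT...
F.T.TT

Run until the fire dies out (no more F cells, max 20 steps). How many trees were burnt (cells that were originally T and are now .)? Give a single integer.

Step 1: +2 fires, +2 burnt (F count now 2)
Step 2: +3 fires, +2 burnt (F count now 3)
Step 3: +4 fires, +3 burnt (F count now 4)
Step 4: +2 fires, +4 burnt (F count now 2)
Step 5: +1 fires, +2 burnt (F count now 1)
Step 6: +1 fires, +1 burnt (F count now 1)
Step 7: +1 fires, +1 burnt (F count now 1)
Step 8: +2 fires, +1 burnt (F count now 2)
Step 9: +2 fires, +2 burnt (F count now 2)
Step 10: +1 fires, +2 burnt (F count now 1)
Step 11: +0 fires, +1 burnt (F count now 0)
Fire out after step 11
Initially T: 21, now '.': 28
Total burnt (originally-T cells now '.'): 19

Answer: 19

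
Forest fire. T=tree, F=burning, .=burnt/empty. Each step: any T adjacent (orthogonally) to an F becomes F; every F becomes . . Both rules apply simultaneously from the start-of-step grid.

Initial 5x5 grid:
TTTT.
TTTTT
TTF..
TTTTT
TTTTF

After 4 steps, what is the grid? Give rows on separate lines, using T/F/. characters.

Step 1: 5 trees catch fire, 2 burn out
  TTTT.
  TTFTT
  TF...
  TTFTF
  TTTF.
Step 2: 7 trees catch fire, 5 burn out
  TTFT.
  TF.FT
  F....
  TF.F.
  TTF..
Step 3: 6 trees catch fire, 7 burn out
  TF.F.
  F...F
  .....
  F....
  TF...
Step 4: 2 trees catch fire, 6 burn out
  F....
  .....
  .....
  .....
  F....

F....
.....
.....
.....
F....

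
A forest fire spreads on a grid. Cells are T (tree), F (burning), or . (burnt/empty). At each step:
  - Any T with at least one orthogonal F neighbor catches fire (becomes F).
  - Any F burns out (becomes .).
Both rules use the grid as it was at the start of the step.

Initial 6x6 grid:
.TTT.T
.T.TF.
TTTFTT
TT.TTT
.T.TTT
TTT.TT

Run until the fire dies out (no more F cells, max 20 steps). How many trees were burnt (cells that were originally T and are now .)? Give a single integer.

Step 1: +4 fires, +2 burnt (F count now 4)
Step 2: +5 fires, +4 burnt (F count now 5)
Step 3: +6 fires, +5 burnt (F count now 6)
Step 4: +5 fires, +6 burnt (F count now 5)
Step 5: +2 fires, +5 burnt (F count now 2)
Step 6: +2 fires, +2 burnt (F count now 2)
Step 7: +0 fires, +2 burnt (F count now 0)
Fire out after step 7
Initially T: 25, now '.': 35
Total burnt (originally-T cells now '.'): 24

Answer: 24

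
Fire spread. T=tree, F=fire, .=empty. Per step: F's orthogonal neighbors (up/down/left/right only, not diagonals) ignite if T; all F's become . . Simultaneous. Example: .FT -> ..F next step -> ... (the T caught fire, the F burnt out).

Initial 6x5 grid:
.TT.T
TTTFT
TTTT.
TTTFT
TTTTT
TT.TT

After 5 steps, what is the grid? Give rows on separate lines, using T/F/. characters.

Step 1: 6 trees catch fire, 2 burn out
  .TT.T
  TTF.F
  TTTF.
  TTF.F
  TTTFT
  TT.TT
Step 2: 8 trees catch fire, 6 burn out
  .TF.F
  TF...
  TTF..
  TF...
  TTF.F
  TT.FT
Step 3: 6 trees catch fire, 8 burn out
  .F...
  F....
  TF...
  F....
  TF...
  TT..F
Step 4: 3 trees catch fire, 6 burn out
  .....
  .....
  F....
  .....
  F....
  TF...
Step 5: 1 trees catch fire, 3 burn out
  .....
  .....
  .....
  .....
  .....
  F....

.....
.....
.....
.....
.....
F....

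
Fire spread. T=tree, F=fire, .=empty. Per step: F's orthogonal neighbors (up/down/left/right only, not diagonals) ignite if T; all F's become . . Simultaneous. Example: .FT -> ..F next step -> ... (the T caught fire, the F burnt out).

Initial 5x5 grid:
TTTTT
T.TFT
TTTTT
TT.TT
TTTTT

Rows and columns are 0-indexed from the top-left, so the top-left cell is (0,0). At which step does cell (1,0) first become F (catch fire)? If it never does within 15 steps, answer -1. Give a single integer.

Step 1: cell (1,0)='T' (+4 fires, +1 burnt)
Step 2: cell (1,0)='T' (+5 fires, +4 burnt)
Step 3: cell (1,0)='T' (+4 fires, +5 burnt)
Step 4: cell (1,0)='T' (+5 fires, +4 burnt)
Step 5: cell (1,0)='F' (+3 fires, +5 burnt)
  -> target ignites at step 5
Step 6: cell (1,0)='.' (+1 fires, +3 burnt)
Step 7: cell (1,0)='.' (+0 fires, +1 burnt)
  fire out at step 7

5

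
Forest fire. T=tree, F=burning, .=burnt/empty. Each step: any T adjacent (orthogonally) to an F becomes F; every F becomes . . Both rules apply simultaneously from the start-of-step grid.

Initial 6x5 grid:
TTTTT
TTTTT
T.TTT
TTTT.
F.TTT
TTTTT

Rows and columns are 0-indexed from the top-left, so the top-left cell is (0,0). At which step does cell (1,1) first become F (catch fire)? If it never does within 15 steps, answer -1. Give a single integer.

Step 1: cell (1,1)='T' (+2 fires, +1 burnt)
Step 2: cell (1,1)='T' (+3 fires, +2 burnt)
Step 3: cell (1,1)='T' (+3 fires, +3 burnt)
Step 4: cell (1,1)='F' (+6 fires, +3 burnt)
  -> target ignites at step 4
Step 5: cell (1,1)='.' (+5 fires, +6 burnt)
Step 6: cell (1,1)='.' (+4 fires, +5 burnt)
Step 7: cell (1,1)='.' (+2 fires, +4 burnt)
Step 8: cell (1,1)='.' (+1 fires, +2 burnt)
Step 9: cell (1,1)='.' (+0 fires, +1 burnt)
  fire out at step 9

4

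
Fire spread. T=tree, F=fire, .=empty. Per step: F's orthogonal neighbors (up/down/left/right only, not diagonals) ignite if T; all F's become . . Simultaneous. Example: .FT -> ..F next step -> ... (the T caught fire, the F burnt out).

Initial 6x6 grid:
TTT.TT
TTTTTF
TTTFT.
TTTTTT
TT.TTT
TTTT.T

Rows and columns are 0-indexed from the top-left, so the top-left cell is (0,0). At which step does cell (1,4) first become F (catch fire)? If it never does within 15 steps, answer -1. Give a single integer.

Step 1: cell (1,4)='F' (+6 fires, +2 burnt)
  -> target ignites at step 1
Step 2: cell (1,4)='.' (+6 fires, +6 burnt)
Step 3: cell (1,4)='.' (+7 fires, +6 burnt)
Step 4: cell (1,4)='.' (+6 fires, +7 burnt)
Step 5: cell (1,4)='.' (+4 fires, +6 burnt)
Step 6: cell (1,4)='.' (+1 fires, +4 burnt)
Step 7: cell (1,4)='.' (+0 fires, +1 burnt)
  fire out at step 7

1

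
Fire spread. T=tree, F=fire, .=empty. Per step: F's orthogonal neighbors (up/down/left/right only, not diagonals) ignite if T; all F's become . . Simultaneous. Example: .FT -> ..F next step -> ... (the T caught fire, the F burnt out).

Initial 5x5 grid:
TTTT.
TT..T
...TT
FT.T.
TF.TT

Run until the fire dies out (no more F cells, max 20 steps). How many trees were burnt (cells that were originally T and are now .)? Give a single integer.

Step 1: +2 fires, +2 burnt (F count now 2)
Step 2: +0 fires, +2 burnt (F count now 0)
Fire out after step 2
Initially T: 14, now '.': 13
Total burnt (originally-T cells now '.'): 2

Answer: 2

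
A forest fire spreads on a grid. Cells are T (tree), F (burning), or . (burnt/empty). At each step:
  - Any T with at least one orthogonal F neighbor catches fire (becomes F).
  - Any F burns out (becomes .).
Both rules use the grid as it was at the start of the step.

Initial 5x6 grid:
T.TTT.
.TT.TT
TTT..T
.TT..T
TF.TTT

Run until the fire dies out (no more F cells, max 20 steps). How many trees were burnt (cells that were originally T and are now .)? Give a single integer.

Answer: 18

Derivation:
Step 1: +2 fires, +1 burnt (F count now 2)
Step 2: +2 fires, +2 burnt (F count now 2)
Step 3: +3 fires, +2 burnt (F count now 3)
Step 4: +1 fires, +3 burnt (F count now 1)
Step 5: +1 fires, +1 burnt (F count now 1)
Step 6: +1 fires, +1 burnt (F count now 1)
Step 7: +1 fires, +1 burnt (F count now 1)
Step 8: +1 fires, +1 burnt (F count now 1)
Step 9: +1 fires, +1 burnt (F count now 1)
Step 10: +1 fires, +1 burnt (F count now 1)
Step 11: +1 fires, +1 burnt (F count now 1)
Step 12: +1 fires, +1 burnt (F count now 1)
Step 13: +1 fires, +1 burnt (F count now 1)
Step 14: +1 fires, +1 burnt (F count now 1)
Step 15: +0 fires, +1 burnt (F count now 0)
Fire out after step 15
Initially T: 19, now '.': 29
Total burnt (originally-T cells now '.'): 18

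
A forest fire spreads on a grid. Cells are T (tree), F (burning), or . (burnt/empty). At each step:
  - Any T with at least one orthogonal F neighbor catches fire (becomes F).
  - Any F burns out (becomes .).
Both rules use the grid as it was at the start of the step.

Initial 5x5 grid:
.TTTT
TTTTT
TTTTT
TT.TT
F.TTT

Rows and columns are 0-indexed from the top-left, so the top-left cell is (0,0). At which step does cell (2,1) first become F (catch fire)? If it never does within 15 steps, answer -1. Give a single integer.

Step 1: cell (2,1)='T' (+1 fires, +1 burnt)
Step 2: cell (2,1)='T' (+2 fires, +1 burnt)
Step 3: cell (2,1)='F' (+2 fires, +2 burnt)
  -> target ignites at step 3
Step 4: cell (2,1)='.' (+2 fires, +2 burnt)
Step 5: cell (2,1)='.' (+3 fires, +2 burnt)
Step 6: cell (2,1)='.' (+4 fires, +3 burnt)
Step 7: cell (2,1)='.' (+4 fires, +4 burnt)
Step 8: cell (2,1)='.' (+3 fires, +4 burnt)
Step 9: cell (2,1)='.' (+0 fires, +3 burnt)
  fire out at step 9

3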